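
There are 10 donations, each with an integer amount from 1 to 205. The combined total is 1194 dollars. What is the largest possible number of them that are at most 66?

Suppose k of them are at most 66. Those contribute at most 66 each and the rest at most 205 each.
So the total is at most 66k + 205(10 − k) = 2050 − 139k. This must still be ≥ 1194, so k ≤ 6.
k = 6 is achieved by 6 values at 66 and 4 at 205, total 1216; lower one of the 205's by 22 (still > 66) to reach 1194.

6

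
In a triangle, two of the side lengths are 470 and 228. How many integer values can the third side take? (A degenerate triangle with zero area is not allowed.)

455

The triangle inequality gives |470 − 228| < c < 470 + 228, i.e. 242 < c < 698.
So c can be any integer from 243 to 697: 455 values.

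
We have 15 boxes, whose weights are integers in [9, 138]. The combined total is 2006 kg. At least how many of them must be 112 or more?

13

Suppose at most 15 − j of them reach 112; then j values are ≤ 111 and the rest ≤ 138.
The total is then ≤ 111·j + 138·(15 − j) = 2070 − 27j. For this to be ≥ 2006 we need j ≤ 2, so at least 15 − 2 = 13 must reach 112.
Exactly 13 works: 13 values at 138 and 2 at 111 total 2016; lower one of the high values by 10 (still ≥ 112) to hit 2006.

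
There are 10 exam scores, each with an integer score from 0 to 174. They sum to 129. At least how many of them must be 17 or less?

Each value above 17 is at least 18, contributing at least 18 − 0 = 18 above the floor 0.
The sum exceeds the floor total 0 by 129, so at most ⌊129/18⌋ = 7 exceed 17, and at least 3 are ≤ 17.
Exactly 3 works: 3 values at 0 and 7 at 18 total 126; raise one of the low values by 3 (still ≤ 17) to hit 129.

3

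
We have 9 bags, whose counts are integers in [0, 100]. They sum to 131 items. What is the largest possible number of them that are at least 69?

1

If k of the values are ≥ 69, the total is ≥ 69k + 0(9 − k).
Setting 69k + 0(9 − k) ≤ 131 gives 69k ≤ 131, so k ≤ 1.
k = 1 is achieved by 1 value at 69 and 8 at 0, total 69; add 62 to one value (staying below 69) to reach 131.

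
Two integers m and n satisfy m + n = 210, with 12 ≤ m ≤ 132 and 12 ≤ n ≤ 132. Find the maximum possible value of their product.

For a fixed sum, the product mn is largest when m and n are as close as possible.
Taking m = 105 and n = 105 (both in [12, 132]) gives mn = 11025.

11025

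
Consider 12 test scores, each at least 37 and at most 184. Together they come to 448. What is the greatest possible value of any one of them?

41

Maximizing one value means minimizing the remaining 11.
The other 11 contribute at least 11 × 37 = 407, leaving at most 448 − 407 = 41.
Since 41 ≤ 184, this is achievable: one at 41 and 11 at 37.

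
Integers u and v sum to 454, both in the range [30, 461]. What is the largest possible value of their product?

51529

uv = u(454 − u) is maximized when u is as near 454/2 as the bounds allow.
Taking u = 227 and v = 227 (both in [30, 461]) gives uv = 51529.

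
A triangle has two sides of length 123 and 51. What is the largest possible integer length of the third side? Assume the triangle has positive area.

173

The third side must be less than 123 + 51 = 174.
The largest integer below 174 is 173.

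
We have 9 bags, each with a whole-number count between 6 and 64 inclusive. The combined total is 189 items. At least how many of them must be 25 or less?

Let j be the number exceeding 25. Then the total is ≥ 26·j + 6·(9 − j) = 54 + 20j.
So 20j ≤ 135 and j ≤ 6; hence at least 9 − 6 = 3 are ≤ 25.
Exactly 3 works: 3 values at 6 and 6 at 26 total 174; raise one of the low values by 15 (still ≤ 25) to hit 189.

3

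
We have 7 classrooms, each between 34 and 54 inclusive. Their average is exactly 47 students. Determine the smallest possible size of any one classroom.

34

To make one classroom as small as possible, make the other 6 as large as possible.
The total is 7 × 47 = 329.
The other 6 can take up 6 × 54 = 324 ≥ 329 − 34, so one classroom can sit at its floor of 34.
Achievable: one at 34 and the other 6 totalling 295, which fits since 6 × 34 ≤ 295 ≤ 6 × 54.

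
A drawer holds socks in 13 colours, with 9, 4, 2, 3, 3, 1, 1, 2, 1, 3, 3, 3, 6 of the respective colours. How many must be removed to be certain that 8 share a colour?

In the worst case you take as many as possible of each colour without reaching 8: 7 + 4 + 2 + 3 + 3 + 1 + 1 + 2 + 1 + 3 + 3 + 3 + 6 = 39.
The next one must give 8 of some colour, so 39 + 1 = 40.

40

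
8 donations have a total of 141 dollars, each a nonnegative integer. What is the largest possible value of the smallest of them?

17

The average is 141/8 < 18, so some value is ≤ 17.
Achievable: 3 of them at 17 and 5 at 18 total 141.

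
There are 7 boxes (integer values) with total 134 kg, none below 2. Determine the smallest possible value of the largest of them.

If every one of the 7 were at most 19, the total would be at most 7 × 19 = 133 < 134.
Equality holds with 1 value of 20 and 6 values of 19.

20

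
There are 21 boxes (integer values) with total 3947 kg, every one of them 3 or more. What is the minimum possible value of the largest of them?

188

The 21 values sum to 3947, so their maximum is at least ⌈3947/21⌉ = 188.
Taking 1 copy of 187 and 20 copies of 188 gives exactly 3947, so 188 is attained.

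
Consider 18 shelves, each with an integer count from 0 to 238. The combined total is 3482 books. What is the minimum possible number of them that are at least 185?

Each value short of 185 is at most 184, costing at least 238 − 184 = 54 against the maximum total of 4284.
We can afford to lose at most 4284 − 3482 = 802, so at most ⌊802/54⌋ = 14 fall short, and at least 4 are ≥ 185.
Exactly 4 works: 4 values at 238 and 14 at 184 total 3528; lower one of the high values by 46 (still ≥ 185) to hit 3482.

4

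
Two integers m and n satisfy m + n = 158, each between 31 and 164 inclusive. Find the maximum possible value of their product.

With m + n fixed, mn peaks when the two are closest together.
Taking m = 79 and n = 79 (both in [31, 164]) gives mn = 6241.

6241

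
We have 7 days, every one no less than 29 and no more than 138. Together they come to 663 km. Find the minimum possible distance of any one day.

29

Minimizing one value means maximizing the remaining 6.
The other 6 can take up 6 × 138 = 828 ≥ 663 − 29, so one day can sit at its floor of 29.
Achievable: one at 29 and the other 6 totalling 634, which fits since 6 × 29 ≤ 634 ≤ 6 × 138.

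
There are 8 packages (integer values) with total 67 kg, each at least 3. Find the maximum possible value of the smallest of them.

The 8 values sum to 67, so their minimum is at most ⌊67/8⌋ = 8.
Equality holds with 5 values of 8 and 3 values of 9.

8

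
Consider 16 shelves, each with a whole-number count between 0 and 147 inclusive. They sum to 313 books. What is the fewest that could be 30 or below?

Each value above 30 is at least 31, contributing at least 31 − 0 = 31 above the floor 0.
The sum exceeds the floor total 0 by 313, so at most ⌊313/31⌋ = 10 exceed 30, and at least 6 are ≤ 30.
Exactly 6 works: 6 values at 0 and 10 at 31 total 310; raise one of the low values by 3 (still ≤ 30) to hit 313.

6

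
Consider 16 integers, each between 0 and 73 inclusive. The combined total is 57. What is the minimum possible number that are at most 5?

Each value above 5 is at least 6, contributing at least 6 − 0 = 6 above the floor 0.
The sum exceeds the floor total 0 by 57, so at most ⌊57/6⌋ = 9 exceed 5, and at least 7 are ≤ 5.
Exactly 7 works: 7 values at 0 and 9 at 6 total 54; raise one of the low values by 3 (still ≤ 5) to hit 57.

7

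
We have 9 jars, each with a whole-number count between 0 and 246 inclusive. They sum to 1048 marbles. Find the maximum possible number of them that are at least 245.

With k values at 245 or above and the rest at least 0, the sum is at least 0 + 245k.
Since the sum is 1048, we need 245k ≤ 1048, i.e. k ≤ 4.
k = 4 is achieved by 4 values at 245 and 5 at 0, total 980; add 68 to one value (staying below 245) to reach 1048.

4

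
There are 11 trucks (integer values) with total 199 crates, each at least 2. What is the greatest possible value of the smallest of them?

The 11 values sum to 199, so their minimum is at most ⌊199/11⌋ = 18.
Equality holds with 10 values of 18 and 1 value of 19.

18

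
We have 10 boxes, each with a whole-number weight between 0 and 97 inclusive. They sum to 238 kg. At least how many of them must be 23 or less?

1

Each value above 23 is at least 24, contributing at least 24 − 0 = 24 above the floor 0.
The sum exceeds the floor total 0 by 238, so at most ⌊238/24⌋ = 9 exceed 23, and at least 1 are ≤ 23.
Exactly 1 works: 1 value at 0 and 9 at 24 total 216; raise one of the low values by 22 (still ≤ 23) to hit 238.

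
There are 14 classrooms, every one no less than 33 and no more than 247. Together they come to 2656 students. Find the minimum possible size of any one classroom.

To make one classroom as small as possible, make the other 13 as large as possible.
The other 13 can take up 13 × 247 = 3211 ≥ 2656 − 33, so one classroom can sit at its floor of 33.
Achievable: one at 33 and the other 13 totalling 2623, which fits since 13 × 33 ≤ 2623 ≤ 13 × 247.

33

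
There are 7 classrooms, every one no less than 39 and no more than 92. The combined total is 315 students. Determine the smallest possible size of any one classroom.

39

Minimizing one value means maximizing the remaining 6.
The other 6 can take up 6 × 92 = 552 ≥ 315 − 39, so one classroom can sit at its floor of 39.
Achievable: one at 39 and the other 6 totalling 276, which fits since 6 × 39 ≤ 276 ≤ 6 × 92.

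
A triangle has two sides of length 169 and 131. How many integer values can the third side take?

The triangle inequality gives |169 − 131| < c < 169 + 131, i.e. 38 < c < 300.
So c can be any integer from 39 to 299: 261 values.

261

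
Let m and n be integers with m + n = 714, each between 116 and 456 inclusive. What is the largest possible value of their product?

For a fixed sum, the product mn is largest when m and n are as close as possible.
Taking m = 357 and n = 357 (both in [116, 456]) gives mn = 127449.

127449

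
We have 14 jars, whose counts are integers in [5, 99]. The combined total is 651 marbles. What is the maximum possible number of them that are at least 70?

8

Suppose k of them are at least 70. Those contribute at least 70 each and the other 14 − k at least 5 each.
So the total is at least 70k + 5(14 − k) = 70 + 65k. This must be ≤ 651, giving k ≤ 8.
k = 8 is achieved by 8 values at 70 and 6 at 5, total 590; add 61 to one value (staying below 70) to reach 651.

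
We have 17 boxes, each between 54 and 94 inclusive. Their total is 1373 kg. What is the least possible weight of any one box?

54

To make one box as small as possible, make the other 16 as large as possible.
The other 16 can take up 16 × 94 = 1504 ≥ 1373 − 54, so one box can sit at its floor of 54.
Achievable: one at 54 and the other 16 totalling 1319, which fits since 16 × 54 ≤ 1319 ≤ 16 × 94.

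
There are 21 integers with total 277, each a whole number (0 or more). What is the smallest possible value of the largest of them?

14

Some value must be at least ⌈277/21⌉ = 14, since 21 × 13 = 273 < 277.
Achievable: 4 of them at 14 and 17 at 13 total 277.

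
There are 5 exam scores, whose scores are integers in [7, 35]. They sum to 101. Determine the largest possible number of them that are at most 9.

Suppose k of them are at most 9. Those contribute at most 9 each and the rest at most 35 each.
So the total is at most 9k + 35(5 − k) = 175 − 26k. This must still be ≥ 101, so k ≤ 2.
k = 2 is achieved by 2 values at 9 and 3 at 35, total 123; lower one of the 35's by 22 (still > 9) to reach 101.

2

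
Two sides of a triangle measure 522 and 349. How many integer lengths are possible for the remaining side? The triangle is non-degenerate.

697

The triangle inequality gives |522 − 349| < c < 522 + 349, i.e. 173 < c < 871.
So c can be any integer from 174 to 870: 697 values.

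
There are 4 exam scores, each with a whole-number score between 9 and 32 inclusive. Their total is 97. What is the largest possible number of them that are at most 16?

Suppose k of them are at most 16. Those contribute at most 16 each and the rest at most 32 each.
So the total is at most 16k + 32(4 − k) = 128 − 16k. This must still be ≥ 97, so k ≤ 1.
k = 1 is achieved by 1 value at 16 and 3 at 32, total 112; lower one of the 32's by 15 (still > 16) to reach 97.

1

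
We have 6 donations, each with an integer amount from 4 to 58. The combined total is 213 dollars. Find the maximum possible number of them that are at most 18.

3

Suppose k of them are at most 18. Those contribute at most 18 each and the rest at most 58 each.
So the total is at most 18k + 58(6 − k) = 348 − 40k. This must still be ≥ 213, so k ≤ 3.
k = 3 is achieved by 3 values at 18 and 3 at 58, total 228; lower one of the 58's by 15 (still > 18) to reach 213.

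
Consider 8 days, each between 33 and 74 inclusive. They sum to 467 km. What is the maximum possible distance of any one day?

To make one day as large as possible, make the other 7 as small as possible.
The other 7 contribute at least 7 × 33 = 231, leaving at most 467 − 231 = 236.
But each day is capped at 74, so the maximum is 74.
Achievable: one at 74 and the other 7 totalling 393, which fits since 7 × 33 ≤ 393 ≤ 7 × 74.

74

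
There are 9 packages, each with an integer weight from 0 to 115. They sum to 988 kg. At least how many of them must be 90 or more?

8

Suppose at most 9 − j of them reach 90; then j values are ≤ 89 and the rest ≤ 115.
The total is then ≤ 89·j + 115·(9 − j) = 1035 − 26j. For this to be ≥ 988 we need j ≤ 1, so at least 9 − 1 = 8 must reach 90.
Exactly 8 works: 8 values at 115 and 1 at 89 total 1009; lower one of the high values by 21 (still ≥ 90) to hit 988.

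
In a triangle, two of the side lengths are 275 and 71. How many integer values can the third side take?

141

The triangle inequality gives |275 − 71| < c < 275 + 71, i.e. 204 < c < 346.
So c can be any integer from 205 to 345: 141 values.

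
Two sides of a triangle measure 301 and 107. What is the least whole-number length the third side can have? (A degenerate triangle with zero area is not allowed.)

195

The third side must exceed |301 − 107| = 194.
The smallest integer above 194 is 195.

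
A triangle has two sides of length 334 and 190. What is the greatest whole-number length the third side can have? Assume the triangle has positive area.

523

The third side must be less than 334 + 190 = 524.
The largest integer below 524 is 523.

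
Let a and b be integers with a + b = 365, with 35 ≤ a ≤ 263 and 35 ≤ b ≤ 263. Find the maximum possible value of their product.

With a + b fixed, ab peaks when the two are closest together.
Taking a = 182 and b = 183 (both in [35, 263]) gives ab = 33306.

33306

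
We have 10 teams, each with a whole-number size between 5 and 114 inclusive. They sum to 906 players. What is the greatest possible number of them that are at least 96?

If k of the values are ≥ 96, the total is ≥ 96k + 5(10 − k).
Setting 96k + 5(10 − k) ≤ 906 gives 91k ≤ 856, so k ≤ 9.
k = 9 is achieved by 9 values at 96 and 1 at 5, total 869; add 37 to one value (staying below 96) to reach 906.

9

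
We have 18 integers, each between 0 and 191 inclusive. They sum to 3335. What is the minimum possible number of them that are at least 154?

Each value short of 154 is at most 153, costing at least 191 − 153 = 38 against the maximum total of 3438.
We can afford to lose at most 3438 − 3335 = 103, so at most ⌊103/38⌋ = 2 fall short, and at least 16 are ≥ 154.
Exactly 16 works: 16 values at 191 and 2 at 153 total 3362; lower one of the high values by 27 (still ≥ 154) to hit 3335.

16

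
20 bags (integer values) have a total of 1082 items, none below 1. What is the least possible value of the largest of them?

55

The 20 values sum to 1082, so their maximum is at least ⌈1082/20⌉ = 55.
Equality holds with 2 values of 55 and 18 values of 54.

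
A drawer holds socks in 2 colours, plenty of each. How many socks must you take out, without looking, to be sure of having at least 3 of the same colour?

You could draw 2 of every colour without reaching 3 of any — 4 in all.
One more forces 3 of some colour, so 4 + 1 = 5.

5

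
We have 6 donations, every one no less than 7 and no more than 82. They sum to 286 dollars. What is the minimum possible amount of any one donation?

Minimizing one value means maximizing the remaining 5.
The other 5 can take up 5 × 82 = 410 ≥ 286 − 7, so one donation can sit at its floor of 7.
Achievable: one at 7 and the other 5 totalling 279, which fits since 5 × 7 ≤ 279 ≤ 5 × 82.

7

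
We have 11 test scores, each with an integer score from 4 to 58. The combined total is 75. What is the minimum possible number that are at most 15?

Let j be the number exceeding 15. Then the total is ≥ 16·j + 4·(11 − j) = 44 + 12j.
So 12j ≤ 31 and j ≤ 2; hence at least 11 − 2 = 9 are ≤ 15.
Exactly 9 works: 9 values at 4 and 2 at 16 total 68; raise one of the low values by 7 (still ≤ 15) to hit 75.

9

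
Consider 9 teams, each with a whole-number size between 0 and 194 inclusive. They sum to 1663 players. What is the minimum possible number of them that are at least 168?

Suppose at most 9 − j of them reach 168; then j values are ≤ 167 and the rest ≤ 194.
The total is then ≤ 167·j + 194·(9 − j) = 1746 − 27j. For this to be ≥ 1663 we need j ≤ 3, so at least 9 − 3 = 6 must reach 168.
Exactly 6 works: 6 values at 194 and 3 at 167 total 1665; lower one of the high values by 2 (still ≥ 168) to hit 1663.

6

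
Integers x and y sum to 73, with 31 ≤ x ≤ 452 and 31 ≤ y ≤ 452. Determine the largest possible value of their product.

With x + y fixed, xy peaks when the two are closest together.
Taking x = 36 and y = 37 (both in [31, 452]) gives xy = 1332.

1332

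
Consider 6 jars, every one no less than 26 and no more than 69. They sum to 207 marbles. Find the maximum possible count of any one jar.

To make one jar as large as possible, make the other 5 as small as possible.
The other 5 contribute at least 5 × 26 = 130, leaving at most 207 − 130 = 77.
But each jar is capped at 69, so the maximum is 69.
Achievable: one at 69 and the other 5 totalling 138, which fits since 5 × 26 ≤ 138 ≤ 5 × 69.

69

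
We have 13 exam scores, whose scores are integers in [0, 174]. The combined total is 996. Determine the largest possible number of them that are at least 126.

With k values at 126 or above and the rest at least 0, the sum is at least 0 + 126k.
Since the sum is 996, we need 126k ≤ 996, i.e. k ≤ 7.
k = 7 is achieved by 7 values at 126 and 6 at 0, total 882; add 114 to one value (staying below 126) to reach 996.

7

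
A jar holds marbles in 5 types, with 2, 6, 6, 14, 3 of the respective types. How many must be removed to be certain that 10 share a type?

27

In the worst case you take as many as possible of each type without reaching 10: 2 + 6 + 6 + 9 + 3 = 26.
The next one must give 10 of some type, so 26 + 1 = 27.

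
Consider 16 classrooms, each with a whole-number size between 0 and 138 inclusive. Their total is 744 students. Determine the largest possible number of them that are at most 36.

14

Suppose k of them are at most 36. Those contribute at most 36 each and the rest at most 138 each.
So the total is at most 36k + 138(16 − k) = 2208 − 102k. This must still be ≥ 744, so k ≤ 14.
k = 14 is achieved by 14 values at 36 and 2 at 138, total 780; lower one of the 138's by 36 (still > 36) to reach 744.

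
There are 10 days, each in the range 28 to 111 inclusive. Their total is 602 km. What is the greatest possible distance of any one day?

Maximizing one value means minimizing the remaining 9.
The other 9 contribute at least 9 × 28 = 252, leaving at most 602 − 252 = 350.
But each day is capped at 111, so the maximum is 111.
Achievable: one at 111 and the other 9 totalling 491, which fits since 9 × 28 ≤ 491 ≤ 9 × 111.

111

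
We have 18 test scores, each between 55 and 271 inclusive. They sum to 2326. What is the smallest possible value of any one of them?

Minimizing one value means maximizing the remaining 17.
The other 17 can take up 17 × 271 = 4607 ≥ 2326 − 55, so one score can sit at its floor of 55.
Achievable: one at 55 and the other 17 totalling 2271, which fits since 17 × 55 ≤ 2271 ≤ 17 × 271.

55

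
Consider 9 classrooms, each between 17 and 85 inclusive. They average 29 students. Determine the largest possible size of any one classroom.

Maximizing one value means minimizing the remaining 8.
The total is 9 × 29 = 261.
The other 8 contribute at least 8 × 17 = 136, leaving at most 261 − 136 = 125.
But each classroom is capped at 85, so the maximum is 85.
Achievable: one at 85 and the other 8 totalling 176, which fits since 8 × 17 ≤ 176 ≤ 8 × 85.

85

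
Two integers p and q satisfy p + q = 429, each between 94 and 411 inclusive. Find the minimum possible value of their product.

31490

pq = p(429 − p) is concave in p, so over [94, 335] it is minimized at an endpoint.
At the endpoint p = 94, q = 429 − 94 = 335, so pq = 94 × 335 = 31490.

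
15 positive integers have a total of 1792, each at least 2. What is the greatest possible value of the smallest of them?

The average is 1792/15 < 120, so some value is ≤ 119.
Taking 8 copies of 119 and 7 copies of 120 gives exactly 1792, so 119 is attained.

119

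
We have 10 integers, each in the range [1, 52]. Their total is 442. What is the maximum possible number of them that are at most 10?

Suppose k of them are at most 10. Those contribute at most 10 each and the rest at most 52 each.
So the total is at most 10k + 52(10 − k) = 520 − 42k. This must still be ≥ 442, so k ≤ 1.
k = 1 is achieved by 1 value at 10 and 9 at 52, total 478; lower one of the 52's by 36 (still > 10) to reach 442.

1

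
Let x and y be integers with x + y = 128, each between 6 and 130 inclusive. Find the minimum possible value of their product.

732

xy = x(128 − x) is concave in x, so over [6, 122] it is minimized at an endpoint.
At the endpoint x = 6, y = 128 − 6 = 122, so xy = 6 × 122 = 732.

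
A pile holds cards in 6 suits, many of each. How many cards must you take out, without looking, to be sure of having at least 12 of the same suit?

67

In the worst case you draw 11 of each of the 6 suits: 6 × 11 = 66.
One more forces 12 of some suit, so 66 + 1 = 67.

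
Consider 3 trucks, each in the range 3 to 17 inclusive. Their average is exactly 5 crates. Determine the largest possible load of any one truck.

9

To make one truck as large as possible, make the other 2 as small as possible.
The total is 3 × 5 = 15.
The other 2 contribute at least 2 × 3 = 6, leaving at most 15 − 6 = 9.
Since 9 ≤ 17, this is achievable: one at 9 and 2 at 3.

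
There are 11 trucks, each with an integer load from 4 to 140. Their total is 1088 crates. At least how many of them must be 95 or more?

If only k of them are at least 95, the other 11 − k are at most 94, so the total is at most k·140 + (11 − k)·94.
This must reach 1088, so k·140 + (11 − k)·94 ≥ 1088, giving k ≥ 2.
Exactly 2 works: 2 values at 140 and 9 at 94 total 1126; lower one of the high values by 38 (still ≥ 95) to hit 1088.

2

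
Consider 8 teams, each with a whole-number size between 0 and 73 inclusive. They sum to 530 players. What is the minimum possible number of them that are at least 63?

Each value short of 63 is at most 62, costing at least 73 − 62 = 11 against the maximum total of 584.
We can afford to lose at most 584 − 530 = 54, so at most ⌊54/11⌋ = 4 fall short, and at least 4 are ≥ 63.
Exactly 4 works: 4 values at 73 and 4 at 62 total 540; lower one of the high values by 10 (still ≥ 63) to hit 530.

4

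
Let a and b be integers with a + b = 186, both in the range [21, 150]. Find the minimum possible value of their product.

For a fixed sum, ab is smallest when a and b are as far apart as possible.
At the endpoint a = 36, b = 186 − 36 = 150, so ab = 36 × 150 = 5400.

5400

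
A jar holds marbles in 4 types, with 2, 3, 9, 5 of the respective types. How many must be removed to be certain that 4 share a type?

In the worst case you take as many as possible of each type without reaching 4: 2 + 3 + 3 + 3 = 11.
The next one must give 4 of some type, so 11 + 1 = 12.

12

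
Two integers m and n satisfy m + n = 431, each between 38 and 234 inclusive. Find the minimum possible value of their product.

46098

mn = m(431 − m) is concave in m, so over [197, 234] it is minimized at an endpoint.
At the endpoint m = 197, n = 431 − 197 = 234, so mn = 197 × 234 = 46098.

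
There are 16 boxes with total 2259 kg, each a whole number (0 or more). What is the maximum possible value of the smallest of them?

141

The average is 2259/16 < 142, so some value is ≤ 141.
Equality holds with 13 values of 141 and 3 values of 142.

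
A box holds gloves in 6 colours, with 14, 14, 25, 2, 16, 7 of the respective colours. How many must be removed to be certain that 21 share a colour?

74

In the worst case you take as many as possible of each colour without reaching 21: 14 + 14 + 20 + 2 + 16 + 7 = 73.
The next one must give 21 of some colour, so 73 + 1 = 74.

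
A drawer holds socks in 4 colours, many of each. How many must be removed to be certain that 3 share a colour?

You could draw 2 of every colour without reaching 3 of any — 8 in all.
One more forces 3 of some colour, so 8 + 1 = 9.

9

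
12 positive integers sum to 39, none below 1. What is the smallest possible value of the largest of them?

4

Some value must be at least ⌈39/12⌉ = 4, since 12 × 3 = 36 < 39.
Achievable: 3 of them at 4 and 9 at 3 total 39.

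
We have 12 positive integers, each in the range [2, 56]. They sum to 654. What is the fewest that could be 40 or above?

Suppose at most 12 − j of them reach 40; then j values are ≤ 39 and the rest ≤ 56.
The total is then ≤ 39·j + 56·(12 − j) = 672 − 17j. For this to be ≥ 654 we need j ≤ 1, so at least 12 − 1 = 11 must reach 40.
Exactly 11 works: 11 values at 56 and 1 at 39 total 655; lower one of the high values by 1 (still ≥ 40) to hit 654.

11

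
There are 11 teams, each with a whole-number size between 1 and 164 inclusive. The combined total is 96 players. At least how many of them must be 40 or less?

9

Each value above 40 is at least 41, contributing at least 41 − 1 = 40 above the floor 1.
The sum exceeds the floor total 11 by 85, so at most ⌊85/40⌋ = 2 exceed 40, and at least 9 are ≤ 40.
Exactly 9 works: 9 values at 1 and 2 at 41 total 91; raise one of the low values by 5 (still ≤ 40) to hit 96.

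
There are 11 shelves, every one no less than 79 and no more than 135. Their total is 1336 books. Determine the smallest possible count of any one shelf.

79

Minimizing one value means maximizing the remaining 10.
The other 10 can take up 10 × 135 = 1350 ≥ 1336 − 79, so one shelf can sit at its floor of 79.
Achievable: one at 79 and the other 10 totalling 1257, which fits since 10 × 79 ≤ 1257 ≤ 10 × 135.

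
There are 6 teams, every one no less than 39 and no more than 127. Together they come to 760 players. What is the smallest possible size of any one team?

To make one team as small as possible, make the other 5 as large as possible.
The other 5 contribute at most 5 × 127 = 635, leaving at least 760 − 635 = 125.
Since 125 ≥ 39, this is achievable: one at 125 and 5 at 127.

125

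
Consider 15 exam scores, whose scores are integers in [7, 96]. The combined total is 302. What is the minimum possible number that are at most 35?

9

If only k of them are at most 35, the other 15 − k are at least 36, so the total is at least (15 − k)·36 + k·7.
This is ≤ 302, so (15 − k)·36 + 7k ≤ 302, which gives k ≥ 9.
Exactly 9 works: 9 values at 7 and 6 at 36 total 279; raise one of the low values by 23 (still ≤ 35) to hit 302.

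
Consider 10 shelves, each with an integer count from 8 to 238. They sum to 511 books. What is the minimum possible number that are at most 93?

Let j be the number exceeding 93. Then the total is ≥ 94·j + 8·(10 − j) = 80 + 86j.
So 86j ≤ 431 and j ≤ 5; hence at least 10 − 5 = 5 are ≤ 93.
Exactly 5 works: 5 values at 8 and 5 at 94 total 510; raise one of the low values by 1 (still ≤ 93) to hit 511.

5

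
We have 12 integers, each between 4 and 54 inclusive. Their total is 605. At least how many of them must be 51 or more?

2

Suppose at most 12 − j of them reach 51; then j values are ≤ 50 and the rest ≤ 54.
The total is then ≤ 50·j + 54·(12 − j) = 648 − 4j. For this to be ≥ 605 we need j ≤ 10, so at least 12 − 10 = 2 must reach 51.
Exactly 2 works: 2 values at 54 and 10 at 50 total 608; lower one of the high values by 3 (still ≥ 51) to hit 605.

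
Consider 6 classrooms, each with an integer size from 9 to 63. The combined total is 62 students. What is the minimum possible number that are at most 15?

5

Each value above 15 is at least 16, contributing at least 16 − 9 = 7 above the floor 9.
The sum exceeds the floor total 54 by 8, so at most ⌊8/7⌋ = 1 exceed 15, and at least 5 are ≤ 15.
Exactly 5 works: 5 values at 9 and 1 at 16 total 61; raise one of the low values by 1 (still ≤ 15) to hit 62.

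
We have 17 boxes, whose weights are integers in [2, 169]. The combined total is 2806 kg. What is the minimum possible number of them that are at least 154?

Each value short of 154 is at most 153, costing at least 169 − 153 = 16 against the maximum total of 2873.
We can afford to lose at most 2873 − 2806 = 67, so at most ⌊67/16⌋ = 4 fall short, and at least 13 are ≥ 154.
Exactly 13 works: 13 values at 169 and 4 at 153 total 2809; lower one of the high values by 3 (still ≥ 154) to hit 2806.

13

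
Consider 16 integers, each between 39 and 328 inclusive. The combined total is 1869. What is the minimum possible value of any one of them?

39

To make one integer as small as possible, make the other 15 as large as possible.
The other 15 can take up 15 × 328 = 4920 ≥ 1869 − 39, so one integer can sit at its floor of 39.
Achievable: one at 39 and the other 15 totalling 1830, which fits since 15 × 39 ≤ 1830 ≤ 15 × 328.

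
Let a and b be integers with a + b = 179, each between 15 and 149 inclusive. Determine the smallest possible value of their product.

4470

For a fixed sum, ab is smallest when a and b are as far apart as possible.
At the endpoint a = 30, b = 179 − 30 = 149, so ab = 30 × 149 = 4470.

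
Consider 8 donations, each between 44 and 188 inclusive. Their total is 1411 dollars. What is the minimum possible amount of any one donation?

95

Minimizing one value means maximizing the remaining 7.
The other 7 contribute at most 7 × 188 = 1316, leaving at least 1411 − 1316 = 95.
Since 95 ≥ 44, this is achievable: one at 95 and 7 at 188.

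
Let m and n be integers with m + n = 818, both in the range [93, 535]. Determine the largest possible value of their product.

mn = m(818 − m) is maximized when m is as near 818/2 as the bounds allow.
Taking m = 409 and n = 409 (both in [93, 535]) gives mn = 167281.

167281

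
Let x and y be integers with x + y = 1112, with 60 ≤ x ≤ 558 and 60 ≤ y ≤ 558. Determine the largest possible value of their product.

309136

With x + y fixed, xy peaks when the two are closest together.
Taking x = 556 and y = 556 (both in [60, 558]) gives xy = 309136.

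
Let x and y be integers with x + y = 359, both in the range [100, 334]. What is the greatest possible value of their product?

32220

For a fixed sum, the product xy is largest when x and y are as close as possible.
Taking x = 179 and y = 180 (both in [100, 334]) gives xy = 32220.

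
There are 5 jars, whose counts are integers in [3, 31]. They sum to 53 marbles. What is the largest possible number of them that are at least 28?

1

Suppose k of them are at least 28. Those contribute at least 28 each and the other 5 − k at least 3 each.
So the total is at least 28k + 3(5 − k) = 15 + 25k. This must be ≤ 53, giving k ≤ 1.
k = 1 is achieved by 1 value at 28 and 4 at 3, total 40; add 13 to one value (staying below 28) to reach 53.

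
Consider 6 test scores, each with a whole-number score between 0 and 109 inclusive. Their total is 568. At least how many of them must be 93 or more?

1

If only k of them are at least 93, the other 6 − k are at most 92, so the total is at most k·109 + (6 − k)·92.
This must reach 568, so k·109 + (6 − k)·92 ≥ 568, giving k ≥ 1.
Exactly 1 works: 1 value at 109 and 5 at 92 total 569; lower one of the high values by 1 (still ≥ 93) to hit 568.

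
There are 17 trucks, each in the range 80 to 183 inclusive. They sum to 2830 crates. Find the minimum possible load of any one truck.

80

To make one truck as small as possible, make the other 16 as large as possible.
The other 16 can take up 16 × 183 = 2928 ≥ 2830 − 80, so one truck can sit at its floor of 80.
Achievable: one at 80 and the other 16 totalling 2750, which fits since 16 × 80 ≤ 2750 ≤ 16 × 183.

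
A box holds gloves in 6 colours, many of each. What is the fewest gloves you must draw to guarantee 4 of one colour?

19

You could draw 3 of every colour without reaching 4 of any — 18 in all.
One more forces 4 of some colour, so 18 + 1 = 19.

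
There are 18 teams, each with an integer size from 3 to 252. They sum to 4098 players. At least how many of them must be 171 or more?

13

Each value short of 171 is at most 170, costing at least 252 − 170 = 82 against the maximum total of 4536.
We can afford to lose at most 4536 − 4098 = 438, so at most ⌊438/82⌋ = 5 fall short, and at least 13 are ≥ 171.
Exactly 13 works: 13 values at 252 and 5 at 170 total 4126; lower one of the high values by 28 (still ≥ 171) to hit 4098.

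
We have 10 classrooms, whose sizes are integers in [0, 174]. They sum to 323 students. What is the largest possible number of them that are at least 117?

2

With k values at 117 or above and the rest at least 0, the sum is at least 0 + 117k.
Since the sum is 323, we need 117k ≤ 323, i.e. k ≤ 2.
k = 2 is achieved by 2 values at 117 and 8 at 0, total 234; add 89 to one value (staying below 117) to reach 323.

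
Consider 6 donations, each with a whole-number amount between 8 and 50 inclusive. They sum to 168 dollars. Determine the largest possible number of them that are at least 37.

4

With k values at 37 or above and the rest at least 8, the sum is at least 48 + 29k.
Since the sum is 168, we need 29k ≤ 120, i.e. k ≤ 4.
k = 4 is achieved by 4 values at 37 and 2 at 8, total 164; add 4 to one value (staying below 37) to reach 168.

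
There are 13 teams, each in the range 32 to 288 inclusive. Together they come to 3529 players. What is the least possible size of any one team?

73

Minimizing one value means maximizing the remaining 12.
The other 12 contribute at most 12 × 288 = 3456, leaving at least 3529 − 3456 = 73.
Since 73 ≥ 32, this is achievable: one at 73 and 12 at 288.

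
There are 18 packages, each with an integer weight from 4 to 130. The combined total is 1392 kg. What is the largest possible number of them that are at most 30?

9

Suppose k of them are at most 30. Those contribute at most 30 each and the rest at most 130 each.
So the total is at most 30k + 130(18 − k) = 2340 − 100k. This must still be ≥ 1392, so k ≤ 9.
k = 9 is achieved by 9 values at 30 and 9 at 130, total 1440; lower one of the 130's by 48 (still > 30) to reach 1392.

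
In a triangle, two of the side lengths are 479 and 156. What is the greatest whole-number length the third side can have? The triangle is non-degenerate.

The third side must be less than 479 + 156 = 635.
The largest integer below 635 is 634.

634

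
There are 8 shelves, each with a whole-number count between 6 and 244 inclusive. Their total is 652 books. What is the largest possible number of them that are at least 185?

If k of the values are ≥ 185, the total is ≥ 185k + 6(8 − k).
Setting 185k + 6(8 − k) ≤ 652 gives 179k ≤ 604, so k ≤ 3.
k = 3 is achieved by 3 values at 185 and 5 at 6, total 585; add 67 to one value (staying below 185) to reach 652.

3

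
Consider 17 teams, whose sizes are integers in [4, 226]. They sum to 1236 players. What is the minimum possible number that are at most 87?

Let j be the number exceeding 87. Then the total is ≥ 88·j + 4·(17 − j) = 68 + 84j.
So 84j ≤ 1168 and j ≤ 13; hence at least 17 − 13 = 4 are ≤ 87.
Exactly 4 works: 4 values at 4 and 13 at 88 total 1160; raise one of the low values by 76 (still ≤ 87) to hit 1236.

4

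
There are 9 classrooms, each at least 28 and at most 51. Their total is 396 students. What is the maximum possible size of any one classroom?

51

To make one classroom as large as possible, make the other 8 as small as possible.
The other 8 contribute at least 8 × 28 = 224, leaving at most 396 − 224 = 172.
But each classroom is capped at 51, so the maximum is 51.
Achievable: one at 51 and the other 8 totalling 345, which fits since 8 × 28 ≤ 345 ≤ 8 × 51.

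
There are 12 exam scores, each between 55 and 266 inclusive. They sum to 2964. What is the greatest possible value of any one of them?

266

Maximizing one value means minimizing the remaining 11.
The other 11 contribute at least 11 × 55 = 605, leaving at most 2964 − 605 = 2359.
But each score is capped at 266, so the maximum is 266.
Achievable: one at 266 and the other 11 totalling 2698, which fits since 11 × 55 ≤ 2698 ≤ 11 × 266.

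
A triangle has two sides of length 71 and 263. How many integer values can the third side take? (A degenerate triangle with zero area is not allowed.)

141

The triangle inequality gives |71 − 263| < c < 71 + 263, i.e. 192 < c < 334.
So c can be any integer from 193 to 333: 141 values.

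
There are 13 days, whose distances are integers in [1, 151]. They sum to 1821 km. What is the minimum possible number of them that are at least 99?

11

Suppose at most 13 − j of them reach 99; then j values are ≤ 98 and the rest ≤ 151.
The total is then ≤ 98·j + 151·(13 − j) = 1963 − 53j. For this to be ≥ 1821 we need j ≤ 2, so at least 13 − 2 = 11 must reach 99.
Exactly 11 works: 11 values at 151 and 2 at 98 total 1857; lower one of the high values by 36 (still ≥ 99) to hit 1821.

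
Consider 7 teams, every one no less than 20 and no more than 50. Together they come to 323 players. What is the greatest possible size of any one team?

50

Maximizing one value means minimizing the remaining 6.
The other 6 contribute at least 6 × 20 = 120, leaving at most 323 − 120 = 203.
But each team is capped at 50, so the maximum is 50.
Achievable: one at 50 and the other 6 totalling 273, which fits since 6 × 20 ≤ 273 ≤ 6 × 50.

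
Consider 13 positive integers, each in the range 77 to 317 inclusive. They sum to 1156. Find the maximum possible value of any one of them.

To make one integer as large as possible, make the other 12 as small as possible.
The other 12 contribute at least 12 × 77 = 924, leaving at most 1156 − 924 = 232.
Since 232 ≤ 317, this is achievable: one at 232 and 12 at 77.

232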